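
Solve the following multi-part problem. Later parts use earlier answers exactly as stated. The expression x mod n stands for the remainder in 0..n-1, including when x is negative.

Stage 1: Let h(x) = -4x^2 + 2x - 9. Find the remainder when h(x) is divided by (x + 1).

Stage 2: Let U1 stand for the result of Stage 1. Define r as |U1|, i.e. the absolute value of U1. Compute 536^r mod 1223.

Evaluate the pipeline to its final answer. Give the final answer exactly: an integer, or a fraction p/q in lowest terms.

47

Stage 1: remainder = value at the root: -4*(-1)^2 + 2*(-1)^1 - 9 = (-4) + (-2) + (-9) = -15; answer -15
Stage 2: U1 = -15; r = 15; squarings mod 1223: 536^1=536, 536^2=1114, 536^4=874, 536^8=724; 536^15 = 536^1 * 536^2 * 536^4 * 536^8 = 47 (mod 1223); answer 47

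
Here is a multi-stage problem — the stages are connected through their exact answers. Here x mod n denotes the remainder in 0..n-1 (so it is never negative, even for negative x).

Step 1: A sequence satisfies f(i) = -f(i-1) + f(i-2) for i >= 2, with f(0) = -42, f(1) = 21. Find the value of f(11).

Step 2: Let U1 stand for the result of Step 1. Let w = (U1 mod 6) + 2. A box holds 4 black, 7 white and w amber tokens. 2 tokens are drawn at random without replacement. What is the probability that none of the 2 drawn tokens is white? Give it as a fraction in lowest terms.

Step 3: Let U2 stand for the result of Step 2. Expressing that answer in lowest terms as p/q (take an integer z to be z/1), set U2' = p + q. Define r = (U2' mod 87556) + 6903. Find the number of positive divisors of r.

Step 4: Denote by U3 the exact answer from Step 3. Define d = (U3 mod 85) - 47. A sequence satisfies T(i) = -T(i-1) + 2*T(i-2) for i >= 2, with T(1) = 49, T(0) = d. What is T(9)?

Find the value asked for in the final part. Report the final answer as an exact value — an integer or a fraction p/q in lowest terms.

12289

Step 1: f(2) = -1*(21) + 1*(-42) = -63; iterating: f(2)=-63, f(3)=84, f(4)=-147, f(5)=231, f(6)=-378, f(7)=609, f(8)=-987, f(9)=1596, f(10)=-2583, f(11)=4179; answer 4179
Step 2: U1 = 4179; w = 5; total draws C(16,2) = 120; favorable C(9,2) = 36; P = 3/10; answer 3/10
Step 3: U2 = 3/10; threaded value p + q = 13; r = 6916; 6916 = 2^2 * 7 * 13 * 19; number of divisors = (2+1) * (1+1) * (1+1) * (1+1) = 24; answer 24
Step 4: U3 = 24; d = -23; T(2) = -1*(49) + 2*(-23) = -95; iterating: T(2)=-95, T(3)=193, T(4)=-383, T(5)=769, T(6)=-1535, T(7)=3073, T(8)=-6143, T(9)=12289; answer 12289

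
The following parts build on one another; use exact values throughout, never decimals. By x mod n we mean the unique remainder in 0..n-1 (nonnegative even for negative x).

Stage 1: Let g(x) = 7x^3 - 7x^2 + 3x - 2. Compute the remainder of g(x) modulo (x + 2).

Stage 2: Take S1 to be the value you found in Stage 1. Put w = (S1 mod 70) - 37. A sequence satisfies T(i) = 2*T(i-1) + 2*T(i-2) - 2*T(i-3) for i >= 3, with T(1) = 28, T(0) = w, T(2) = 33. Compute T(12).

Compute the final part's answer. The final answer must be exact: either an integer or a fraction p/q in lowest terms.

312816

Stage 1: remainder = value at the root: 7*(-2)^3 - 7*(-2)^2 + 3*(-2)^1 - 2 = (-56) + (-28) + (-6) + (-2) = -92; answer -92
Stage 2: S1 = -92; w = 11; T(3) = 2*(33) + 2*(28) - 2*(11) = 100; iterating: T(3)=100, T(4)=210, T(5)=554, T(6)=1328, T(7)=3344, T(8)=8236, T(9)=20504, T(10)=50792, T(11)=126120, T(12)=312816; answer 312816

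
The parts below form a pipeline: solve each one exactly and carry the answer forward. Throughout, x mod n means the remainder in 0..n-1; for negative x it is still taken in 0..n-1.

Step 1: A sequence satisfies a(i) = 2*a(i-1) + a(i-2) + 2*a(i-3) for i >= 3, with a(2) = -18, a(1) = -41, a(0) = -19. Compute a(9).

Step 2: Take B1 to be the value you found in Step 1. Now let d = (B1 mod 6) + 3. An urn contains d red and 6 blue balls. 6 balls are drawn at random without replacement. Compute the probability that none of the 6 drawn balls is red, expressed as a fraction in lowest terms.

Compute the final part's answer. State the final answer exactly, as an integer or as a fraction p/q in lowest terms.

Step 1: a(3) = 2*(-18) + 1*(-41) + 2*(-19) = -115; iterating: a(3)=-115, a(4)=-330, a(5)=-811, a(6)=-2182, a(7)=-5835, a(8)=-15474, a(9)=-41147; answer -41147
Step 2: B1 = -41147; d = 4; total draws C(10,6) = 210; favorable C(6,6) = 1; P = 1/210; answer 1/210

1/210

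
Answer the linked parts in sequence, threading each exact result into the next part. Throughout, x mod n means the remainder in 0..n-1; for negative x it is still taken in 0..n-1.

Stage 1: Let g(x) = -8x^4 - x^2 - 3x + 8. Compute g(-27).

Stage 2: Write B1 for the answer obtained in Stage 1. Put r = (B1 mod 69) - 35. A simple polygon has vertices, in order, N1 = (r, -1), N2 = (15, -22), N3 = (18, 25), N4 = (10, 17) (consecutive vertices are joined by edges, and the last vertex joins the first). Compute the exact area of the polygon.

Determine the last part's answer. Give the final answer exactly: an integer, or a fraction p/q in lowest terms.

Stage 1: -8*(-27)^4 - 1*(-27)^2 - 3*(-27)^1 + 8 = (-4251528) + (-729) + (81) + (8) = -4252168; answer -4252168
Stage 2: B1 = -4252168; r = -9; cross terms: (-9*-22 - 15*-1)=213, (15*25 - 18*-22)=771, (18*17 - 10*25)=56, (10*-1 - -9*17)=143; twice the area = |1183| = 1183; area = 1183/2; answer 1183/2

1183/2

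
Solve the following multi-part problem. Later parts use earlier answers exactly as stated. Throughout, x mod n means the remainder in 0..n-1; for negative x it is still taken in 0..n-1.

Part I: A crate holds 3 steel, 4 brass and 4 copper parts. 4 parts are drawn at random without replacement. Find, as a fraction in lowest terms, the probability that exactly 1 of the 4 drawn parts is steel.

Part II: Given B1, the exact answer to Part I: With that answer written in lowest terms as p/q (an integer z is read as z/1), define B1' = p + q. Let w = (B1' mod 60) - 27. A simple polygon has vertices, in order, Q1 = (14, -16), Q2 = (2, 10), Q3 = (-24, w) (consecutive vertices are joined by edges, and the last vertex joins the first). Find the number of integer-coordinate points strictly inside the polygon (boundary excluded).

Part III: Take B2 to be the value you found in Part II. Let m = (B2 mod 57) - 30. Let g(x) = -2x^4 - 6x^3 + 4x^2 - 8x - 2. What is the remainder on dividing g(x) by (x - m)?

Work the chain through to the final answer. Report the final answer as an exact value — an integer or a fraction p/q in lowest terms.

-8354

Part I: total draws C(11,4) = 330; favorable C(3,1)*C(8,3) = 168; P = 28/55; answer 28/55
Part II: B1 = 28/55; threaded value p + q = 83; w = -4; cross terms: (14*10 - 2*-16)=172, (2*-4 - -24*10)=232, (-24*-16 - 14*-4)=440; twice the area = |844| = 844; area = 422; boundary points = 2 + 2 + 2 = 6; strictly interior points = area - boundary/2 + 1 = 420; answer 420
Part III: B2 = 420; m = -9; remainder = value at the root: -2*(-9)^4 - 6*(-9)^3 + 4*(-9)^2 - 8*(-9)^1 - 2 = (-13122) + (4374) + (324) + (72) + (-2) = -8354; answer -8354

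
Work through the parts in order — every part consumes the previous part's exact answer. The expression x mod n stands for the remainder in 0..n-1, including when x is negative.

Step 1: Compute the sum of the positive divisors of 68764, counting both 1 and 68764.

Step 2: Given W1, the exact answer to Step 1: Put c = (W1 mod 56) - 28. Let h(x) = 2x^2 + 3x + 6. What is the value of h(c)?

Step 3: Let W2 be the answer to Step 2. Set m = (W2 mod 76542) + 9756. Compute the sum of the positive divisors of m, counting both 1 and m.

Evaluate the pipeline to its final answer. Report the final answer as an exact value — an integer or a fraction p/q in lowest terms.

Step 1: 68764 = 2^2 * 17191; sigma = (1 + 2 + 4) * (1 + 17191) = 7 * 17192 = 120344; answer 120344
Step 2: W1 = 120344; c = -28; 2*(-28)^2 + 3*(-28)^1 + 6 = (1568) + (-84) + (6) = 1490; answer 1490
Step 3: W2 = 1490; m = 11246; 11246 = 2 * 5623; sigma = (1 + 2) * (1 + 5623) = 3 * 5624 = 16872; answer 16872

16872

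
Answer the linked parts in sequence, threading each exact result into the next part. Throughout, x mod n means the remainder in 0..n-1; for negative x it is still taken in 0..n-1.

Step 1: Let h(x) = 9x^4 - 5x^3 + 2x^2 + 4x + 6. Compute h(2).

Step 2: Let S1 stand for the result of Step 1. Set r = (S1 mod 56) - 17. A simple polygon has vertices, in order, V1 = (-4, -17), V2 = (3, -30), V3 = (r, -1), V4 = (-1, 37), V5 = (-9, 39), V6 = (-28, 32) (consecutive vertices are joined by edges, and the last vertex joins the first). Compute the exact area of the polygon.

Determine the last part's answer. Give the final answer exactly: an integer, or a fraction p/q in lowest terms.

Step 1: 9*(2)^4 - 5*(2)^3 + 2*(2)^2 + 4*(2)^1 + 6 = (144) + (-40) + (8) + (8) + (6) = 126; answer 126
Step 2: S1 = 126; r = -3; cross terms: (-4*-30 - 3*-17)=171, (3*-1 - -3*-30)=-93, (-3*37 - -1*-1)=-112, (-1*39 - -9*37)=294, (-9*32 - -28*39)=804, (-28*-17 - -4*32)=604; twice the area = |1668| = 1668; area = 834; answer 834

834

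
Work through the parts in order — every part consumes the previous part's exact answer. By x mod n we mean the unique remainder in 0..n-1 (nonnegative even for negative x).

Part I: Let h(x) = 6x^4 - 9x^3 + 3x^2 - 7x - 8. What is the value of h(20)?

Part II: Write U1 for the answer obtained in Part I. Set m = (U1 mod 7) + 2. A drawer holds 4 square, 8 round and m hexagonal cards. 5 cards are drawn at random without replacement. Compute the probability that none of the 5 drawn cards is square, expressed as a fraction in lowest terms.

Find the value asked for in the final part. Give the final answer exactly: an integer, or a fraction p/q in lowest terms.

99/476

Part I: 6*(20)^4 - 9*(20)^3 + 3*(20)^2 - 7*(20)^1 - 8 = (960000) + (-72000) + (1200) + (-140) + (-8) = 889052; answer 889052
Part II: U1 = 889052; m = 5; total draws C(17,5) = 6188; favorable C(13,5) = 1287; P = 99/476; answer 99/476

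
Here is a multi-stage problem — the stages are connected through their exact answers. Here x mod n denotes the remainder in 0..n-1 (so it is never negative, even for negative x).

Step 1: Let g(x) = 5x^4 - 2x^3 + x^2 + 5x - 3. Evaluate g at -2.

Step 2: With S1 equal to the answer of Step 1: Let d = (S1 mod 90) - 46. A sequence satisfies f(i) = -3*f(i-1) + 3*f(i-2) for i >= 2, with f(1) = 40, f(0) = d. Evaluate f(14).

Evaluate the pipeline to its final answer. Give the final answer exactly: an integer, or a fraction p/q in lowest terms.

-209057517

Step 1: 5*(-2)^4 - 2*(-2)^3 + 1*(-2)^2 + 5*(-2)^1 - 3 = (80) + (16) + (4) + (-10) + (-3) = 87; answer 87
Step 2: S1 = 87; d = 41; f(2) = -3*(40) + 3*(41) = 3; iterating: f(2)=3, f(3)=111, f(4)=-324, f(5)=1305, f(6)=-4887, f(7)=18576, f(8)=-70389, f(9)=266895, f(10)=-1011852, f(11)=3836241, f(12)=-14544279, f(13)=55141560, f(14)=-209057517; answer -209057517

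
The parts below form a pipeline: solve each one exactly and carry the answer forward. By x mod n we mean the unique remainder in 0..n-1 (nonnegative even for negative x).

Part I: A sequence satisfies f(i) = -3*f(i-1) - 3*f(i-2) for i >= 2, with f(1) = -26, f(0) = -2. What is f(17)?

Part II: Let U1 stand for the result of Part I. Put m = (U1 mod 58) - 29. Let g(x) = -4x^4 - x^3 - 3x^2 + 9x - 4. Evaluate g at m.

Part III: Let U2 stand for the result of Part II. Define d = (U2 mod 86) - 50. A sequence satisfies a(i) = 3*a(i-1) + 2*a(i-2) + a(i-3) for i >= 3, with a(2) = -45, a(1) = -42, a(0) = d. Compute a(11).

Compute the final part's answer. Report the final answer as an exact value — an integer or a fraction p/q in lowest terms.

Part I: f(2) = -3*(-26) - 3*(-2) = 84; iterating: f(2)=84, f(3)=-174, f(4)=270, f(5)=-288, f(6)=54, f(7)=702, f(8)=-2268, f(9)=4698, f(10)=-7290, f(11)=7776, f(12)=-1458, f(13)=-18954, f(14)=61236, f(15)=-126846, f(16)=196830, f(17)=-209952; answer -209952
Part II: U1 = -209952; m = -21; -4*(-21)^4 - 1*(-21)^3 - 3*(-21)^2 + 9*(-21)^1 - 4 = (-777924) + (9261) + (-1323) + (-189) + (-4) = -770179; answer -770179
Part III: U2 = -770179; d = -13; a(3) = 3*(-45) + 2*(-42) + 1*(-13) = -232; iterating: a(3)=-232, a(4)=-828, a(5)=-2993, a(6)=-10867, a(7)=-39415, a(8)=-142972, a(9)=-518613, a(10)=-1881198, a(11)=-6823792; answer -6823792

-6823792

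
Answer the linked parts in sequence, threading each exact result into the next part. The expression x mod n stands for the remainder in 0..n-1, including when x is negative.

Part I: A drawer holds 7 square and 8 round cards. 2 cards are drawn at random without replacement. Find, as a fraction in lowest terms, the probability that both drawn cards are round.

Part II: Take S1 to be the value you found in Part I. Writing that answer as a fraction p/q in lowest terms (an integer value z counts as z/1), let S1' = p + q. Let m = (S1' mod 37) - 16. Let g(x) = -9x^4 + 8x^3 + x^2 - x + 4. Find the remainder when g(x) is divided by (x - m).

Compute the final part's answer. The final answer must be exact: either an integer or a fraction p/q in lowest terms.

Part I: total draws C(15,2) = 105; favorable C(8,2) = 28; P = 4/15; answer 4/15
Part II: S1 = 4/15; threaded value p + q = 19; m = 3; remainder = value at the root: -9*(3)^4 + 8*(3)^3 + 1*(3)^2 - 1*(3)^1 + 4 = (-729) + (216) + (9) + (-3) + (4) = -503; answer -503

-503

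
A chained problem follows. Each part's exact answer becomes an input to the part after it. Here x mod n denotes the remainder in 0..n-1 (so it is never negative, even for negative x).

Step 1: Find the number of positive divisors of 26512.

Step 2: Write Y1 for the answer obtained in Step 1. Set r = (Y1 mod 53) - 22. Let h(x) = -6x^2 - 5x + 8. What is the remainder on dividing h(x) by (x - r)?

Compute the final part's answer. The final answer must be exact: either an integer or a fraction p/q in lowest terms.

-796

Step 1: 26512 = 2^4 * 1657; number of divisors = (4+1) * (1+1) = 10; answer 10
Step 2: Y1 = 10; r = -12; remainder = value at the root: -6*(-12)^2 - 5*(-12)^1 + 8 = (-864) + (60) + (8) = -796; answer -796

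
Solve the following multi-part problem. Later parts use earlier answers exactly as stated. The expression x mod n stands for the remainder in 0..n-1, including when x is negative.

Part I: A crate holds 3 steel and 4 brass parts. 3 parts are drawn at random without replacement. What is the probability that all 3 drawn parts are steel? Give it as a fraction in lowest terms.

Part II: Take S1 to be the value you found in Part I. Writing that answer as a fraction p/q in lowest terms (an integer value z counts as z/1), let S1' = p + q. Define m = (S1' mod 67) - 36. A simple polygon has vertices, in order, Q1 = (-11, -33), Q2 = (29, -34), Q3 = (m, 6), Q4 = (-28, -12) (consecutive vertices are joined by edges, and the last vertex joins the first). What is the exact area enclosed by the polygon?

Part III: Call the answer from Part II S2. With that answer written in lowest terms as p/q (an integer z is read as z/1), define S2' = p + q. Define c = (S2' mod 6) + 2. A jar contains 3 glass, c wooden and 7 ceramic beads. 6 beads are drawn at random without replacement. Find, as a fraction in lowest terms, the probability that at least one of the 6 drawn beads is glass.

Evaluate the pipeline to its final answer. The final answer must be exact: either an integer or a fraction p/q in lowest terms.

Part I: total draws C(7,3) = 35; favorable C(3,3) = 1; P = 1/35; answer 1/35
Part II: S1 = 1/35; threaded value p + q = 36; m = 0; cross terms: (-11*-34 - 29*-33)=1331, (29*6 - 0*-34)=174, (0*-12 - -28*6)=168, (-28*-33 - -11*-12)=792; twice the area = |2465| = 2465; area = 2465/2; answer 2465/2
Part III: S2 = 2465/2; threaded value p + q = 2467; c = 3; total draws C(13,6) = 1716; complement C(10,6) = 210; favorable 1716 - 210 = 1506; P = 251/286; answer 251/286

251/286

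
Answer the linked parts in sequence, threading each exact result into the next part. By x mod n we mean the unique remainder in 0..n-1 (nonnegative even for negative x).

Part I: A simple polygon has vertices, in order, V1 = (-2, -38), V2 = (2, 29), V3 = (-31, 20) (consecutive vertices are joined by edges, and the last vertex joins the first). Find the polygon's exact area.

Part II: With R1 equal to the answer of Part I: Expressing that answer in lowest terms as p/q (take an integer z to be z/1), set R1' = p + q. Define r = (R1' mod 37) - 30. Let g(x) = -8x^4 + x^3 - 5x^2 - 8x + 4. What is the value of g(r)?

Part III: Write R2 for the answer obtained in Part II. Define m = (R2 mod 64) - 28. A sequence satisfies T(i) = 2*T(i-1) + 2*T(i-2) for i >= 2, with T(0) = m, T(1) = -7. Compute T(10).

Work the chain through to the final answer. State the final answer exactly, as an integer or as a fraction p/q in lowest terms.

Part I: cross terms: (-2*29 - 2*-38)=18, (2*20 - -31*29)=939, (-31*-38 - -2*20)=1218; twice the area = |2175| = 2175; area = 2175/2; answer 2175/2
Part II: R1 = 2175/2; threaded value p + q = 2177; r = 1; -8*(1)^4 + 1*(1)^3 - 5*(1)^2 - 8*(1)^1 + 4 = (-8) + (1) + (-5) + (-8) + (4) = -16; answer -16
Part III: R2 = -16; m = 20; T(2) = 2*(-7) + 2*(20) = 26; iterating: T(2)=26, T(3)=38, T(4)=128, T(5)=332, T(6)=920, T(7)=2504, T(8)=6848, T(9)=18704, T(10)=51104; answer 51104

51104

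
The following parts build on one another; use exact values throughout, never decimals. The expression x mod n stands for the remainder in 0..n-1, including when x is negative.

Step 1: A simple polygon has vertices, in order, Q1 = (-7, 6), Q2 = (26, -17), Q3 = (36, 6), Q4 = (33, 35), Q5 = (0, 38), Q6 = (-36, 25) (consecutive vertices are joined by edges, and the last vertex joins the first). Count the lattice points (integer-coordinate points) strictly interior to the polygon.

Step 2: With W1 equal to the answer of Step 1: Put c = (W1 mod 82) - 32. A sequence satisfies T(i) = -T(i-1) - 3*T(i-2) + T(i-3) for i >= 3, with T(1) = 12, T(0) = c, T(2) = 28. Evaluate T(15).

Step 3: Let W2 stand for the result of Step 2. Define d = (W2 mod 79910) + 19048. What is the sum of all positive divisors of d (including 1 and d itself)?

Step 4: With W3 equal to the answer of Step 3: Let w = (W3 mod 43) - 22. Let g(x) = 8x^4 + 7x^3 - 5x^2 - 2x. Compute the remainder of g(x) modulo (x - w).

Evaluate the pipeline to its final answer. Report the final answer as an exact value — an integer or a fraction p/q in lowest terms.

1222040

Step 1: cross terms: (-7*-17 - 26*6)=-37, (26*6 - 36*-17)=768, (36*35 - 33*6)=1062, (33*38 - 0*35)=1254, (0*25 - -36*38)=1368, (-36*6 - -7*25)=-41; twice the area = |4374| = 4374; area = 2187; boundary points = 1 + 1 + 1 + 3 + 1 + 1 = 8; strictly interior points = area - boundary/2 + 1 = 2184; answer 2184
Step 2: W1 = 2184; c = 20; T(3) = -1*(28) - 3*(12) + 1*(20) = -44; iterating: T(3)=-44, T(4)=-28, T(5)=188, T(6)=-148, T(7)=-444, T(8)=1076, T(9)=108, T(10)=-3780, T(11)=4532, T(12)=6916, T(13)=-24292, T(14)=8076, T(15)=71716; answer 71716
Step 3: W2 = 71716; d = 90764; 90764 = 2^2 * 22691; sigma = (1 + 2 + 4) * (1 + 22691) = 7 * 22692 = 158844; answer 158844
Step 4: W3 = 158844; w = -20; remainder = value at the root: 8*(-20)^4 + 7*(-20)^3 - 5*(-20)^2 - 2*(-20)^1 = (1280000) + (-56000) + (-2000) + (40) = 1222040; answer 1222040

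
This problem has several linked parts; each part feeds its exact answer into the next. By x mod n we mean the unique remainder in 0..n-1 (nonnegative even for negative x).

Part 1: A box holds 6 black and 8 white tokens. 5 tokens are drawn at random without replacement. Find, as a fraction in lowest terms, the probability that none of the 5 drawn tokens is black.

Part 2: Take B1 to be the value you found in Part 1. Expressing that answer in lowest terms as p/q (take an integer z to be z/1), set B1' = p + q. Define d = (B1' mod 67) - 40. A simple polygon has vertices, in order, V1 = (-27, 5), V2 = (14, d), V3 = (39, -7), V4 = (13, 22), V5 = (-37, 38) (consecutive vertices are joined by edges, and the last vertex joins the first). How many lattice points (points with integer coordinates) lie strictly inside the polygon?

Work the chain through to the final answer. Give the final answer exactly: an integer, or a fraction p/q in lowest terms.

2352

Part 1: total draws C(14,5) = 2002; favorable C(8,5) = 56; P = 4/143; answer 4/143
Part 2: B1 = 4/143; threaded value p + q = 147; d = -27; cross terms: (-27*-27 - 14*5)=659, (14*-7 - 39*-27)=955, (39*22 - 13*-7)=949, (13*38 - -37*22)=1308, (-37*5 - -27*38)=841; twice the area = |4712| = 4712; area = 2356; boundary points = 1 + 5 + 1 + 2 + 1 = 10; strictly interior points = area - boundary/2 + 1 = 2352; answer 2352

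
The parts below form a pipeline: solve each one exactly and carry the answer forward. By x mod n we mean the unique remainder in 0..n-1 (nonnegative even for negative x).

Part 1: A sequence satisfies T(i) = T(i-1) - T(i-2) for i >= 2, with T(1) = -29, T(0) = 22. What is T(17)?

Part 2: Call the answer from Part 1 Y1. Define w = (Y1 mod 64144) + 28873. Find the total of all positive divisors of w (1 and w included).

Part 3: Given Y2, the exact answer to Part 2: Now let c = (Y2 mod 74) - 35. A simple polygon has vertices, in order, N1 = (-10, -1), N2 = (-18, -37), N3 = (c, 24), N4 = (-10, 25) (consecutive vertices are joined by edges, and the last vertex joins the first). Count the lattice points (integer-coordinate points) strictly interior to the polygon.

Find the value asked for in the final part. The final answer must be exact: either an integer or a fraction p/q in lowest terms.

226

Part 1: T(2) = 1*(-29) - 1*(22) = -51; iterating: T(2)=-51, T(3)=-22, T(4)=29, T(5)=51, T(6)=22, T(7)=-29, T(8)=-51, T(9)=-22, T(10)=29, T(11)=51, T(12)=22, T(13)=-29, T(14)=-51, T(15)=-22, T(16)=29, T(17)=51; answer 51
Part 2: Y1 = 51; w = 28924; 28924 = 2^2 * 7 * 1033; sigma = (1 + 2 + 4) * (1 + 7) * (1 + 1033) = 7 * 8 * 1034 = 57904; answer 57904
Part 3: Y2 = 57904; c = 1; cross terms: (-10*-37 - -18*-1)=352, (-18*24 - 1*-37)=-395, (1*25 - -10*24)=265, (-10*-1 - -10*25)=260; twice the area = |482| = 482; area = 241; boundary points = 4 + 1 + 1 + 26 = 32; strictly interior points = area - boundary/2 + 1 = 226; answer 226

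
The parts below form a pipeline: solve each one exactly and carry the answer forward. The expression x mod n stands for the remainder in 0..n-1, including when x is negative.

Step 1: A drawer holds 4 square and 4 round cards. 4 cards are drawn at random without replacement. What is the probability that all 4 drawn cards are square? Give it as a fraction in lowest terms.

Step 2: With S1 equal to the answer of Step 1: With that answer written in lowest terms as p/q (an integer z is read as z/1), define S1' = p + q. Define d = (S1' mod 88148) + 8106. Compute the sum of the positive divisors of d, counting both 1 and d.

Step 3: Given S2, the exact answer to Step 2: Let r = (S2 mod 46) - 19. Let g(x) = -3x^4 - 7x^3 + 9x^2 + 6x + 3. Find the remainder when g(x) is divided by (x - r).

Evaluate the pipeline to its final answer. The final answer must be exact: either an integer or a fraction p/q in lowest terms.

Step 1: total draws C(8,4) = 70; favorable C(4,4) = 1; P = 1/70; answer 1/70
Step 2: S1 = 1/70; threaded value p + q = 71; d = 8177; 8177 = 13 * 17 * 37; sigma = (1 + 13) * (1 + 17) * (1 + 37) = 14 * 18 * 38 = 9576; answer 9576
Step 3: S2 = 9576; r = -11; remainder = value at the root: -3*(-11)^4 - 7*(-11)^3 + 9*(-11)^2 + 6*(-11)^1 + 3 = (-43923) + (9317) + (1089) + (-66) + (3) = -33580; answer -33580

-33580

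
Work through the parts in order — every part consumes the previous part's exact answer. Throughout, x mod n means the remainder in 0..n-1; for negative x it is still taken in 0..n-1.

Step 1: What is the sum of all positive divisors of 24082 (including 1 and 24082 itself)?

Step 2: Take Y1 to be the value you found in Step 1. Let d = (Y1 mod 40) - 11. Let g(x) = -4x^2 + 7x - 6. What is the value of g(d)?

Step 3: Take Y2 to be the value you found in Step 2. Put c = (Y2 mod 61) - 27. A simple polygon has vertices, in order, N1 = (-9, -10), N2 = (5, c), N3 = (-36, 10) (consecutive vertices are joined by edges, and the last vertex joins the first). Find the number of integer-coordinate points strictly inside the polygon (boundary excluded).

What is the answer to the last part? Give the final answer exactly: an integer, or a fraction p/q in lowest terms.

Step 1: 24082 = 2 * 12041; sigma = (1 + 2) * (1 + 12041) = 3 * 12042 = 36126; answer 36126
Step 2: Y1 = 36126; d = -5; -4*(-5)^2 + 7*(-5)^1 - 6 = (-100) + (-35) + (-6) = -141; answer -141
Step 3: Y2 = -141; c = 15; cross terms: (-9*15 - 5*-10)=-85, (5*10 - -36*15)=590, (-36*-10 - -9*10)=450; twice the area = |955| = 955; area = 955/2; boundary points = 1 + 1 + 1 = 3; strictly interior points = area - boundary/2 + 1 = 477; answer 477

477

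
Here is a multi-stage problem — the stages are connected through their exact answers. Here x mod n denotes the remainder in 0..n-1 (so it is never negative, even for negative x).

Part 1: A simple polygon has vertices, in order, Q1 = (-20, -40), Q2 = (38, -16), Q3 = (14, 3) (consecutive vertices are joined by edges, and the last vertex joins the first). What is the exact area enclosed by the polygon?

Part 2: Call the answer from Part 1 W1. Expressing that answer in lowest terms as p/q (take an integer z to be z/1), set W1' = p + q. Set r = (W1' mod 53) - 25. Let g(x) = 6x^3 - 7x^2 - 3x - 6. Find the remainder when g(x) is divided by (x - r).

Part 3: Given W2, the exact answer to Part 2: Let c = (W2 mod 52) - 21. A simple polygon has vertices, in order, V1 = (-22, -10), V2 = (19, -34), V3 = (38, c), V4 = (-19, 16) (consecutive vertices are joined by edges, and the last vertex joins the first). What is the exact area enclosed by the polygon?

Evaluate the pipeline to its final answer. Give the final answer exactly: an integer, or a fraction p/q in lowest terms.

2241

Part 1: cross terms: (-20*-16 - 38*-40)=1840, (38*3 - 14*-16)=338, (14*-40 - -20*3)=-500; twice the area = |1678| = 1678; area = 839; answer 839
Part 2: W1 = 839; threaded value p + q = 840; r = 20; remainder = value at the root: 6*(20)^3 - 7*(20)^2 - 3*(20)^1 - 6 = (48000) + (-2800) + (-60) + (-6) = 45134; answer 45134
Part 3: W2 = 45134; c = 29; cross terms: (-22*-34 - 19*-10)=938, (19*29 - 38*-34)=1843, (38*16 - -19*29)=1159, (-19*-10 - -22*16)=542; twice the area = |4482| = 4482; area = 2241; answer 2241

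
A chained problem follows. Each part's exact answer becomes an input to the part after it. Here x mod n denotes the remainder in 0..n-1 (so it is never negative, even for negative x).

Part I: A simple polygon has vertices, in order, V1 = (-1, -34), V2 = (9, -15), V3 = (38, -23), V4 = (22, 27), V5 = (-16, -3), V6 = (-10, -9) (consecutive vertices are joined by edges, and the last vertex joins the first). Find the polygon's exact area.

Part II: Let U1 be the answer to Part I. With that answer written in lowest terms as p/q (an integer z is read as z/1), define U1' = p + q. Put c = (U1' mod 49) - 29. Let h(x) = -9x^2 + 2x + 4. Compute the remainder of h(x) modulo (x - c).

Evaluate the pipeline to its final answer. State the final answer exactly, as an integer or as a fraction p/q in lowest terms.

-1063

Part I: cross terms: (-1*-15 - 9*-34)=321, (9*-23 - 38*-15)=363, (38*27 - 22*-23)=1532, (22*-3 - -16*27)=366, (-16*-9 - -10*-3)=114, (-10*-34 - -1*-9)=331; twice the area = |3027| = 3027; area = 3027/2; answer 3027/2
Part II: U1 = 3027/2; threaded value p + q = 3029; c = 11; remainder = value at the root: -9*(11)^2 + 2*(11)^1 + 4 = (-1089) + (22) + (4) = -1063; answer -1063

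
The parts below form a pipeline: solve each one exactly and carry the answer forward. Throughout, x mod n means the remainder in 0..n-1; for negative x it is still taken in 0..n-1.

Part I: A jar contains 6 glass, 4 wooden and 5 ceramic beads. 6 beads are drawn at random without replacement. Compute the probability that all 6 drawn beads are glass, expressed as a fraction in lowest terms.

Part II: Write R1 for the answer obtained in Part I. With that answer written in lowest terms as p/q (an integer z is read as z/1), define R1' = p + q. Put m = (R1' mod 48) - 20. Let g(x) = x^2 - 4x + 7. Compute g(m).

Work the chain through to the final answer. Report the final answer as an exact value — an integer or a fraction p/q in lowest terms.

67

Part I: total draws C(15,6) = 5005; favorable C(6,6) = 1; P = 1/5005; answer 1/5005
Part II: R1 = 1/5005; threaded value p + q = 5006; m = -6; 1*(-6)^2 - 4*(-6)^1 + 7 = (36) + (24) + (7) = 67; answer 67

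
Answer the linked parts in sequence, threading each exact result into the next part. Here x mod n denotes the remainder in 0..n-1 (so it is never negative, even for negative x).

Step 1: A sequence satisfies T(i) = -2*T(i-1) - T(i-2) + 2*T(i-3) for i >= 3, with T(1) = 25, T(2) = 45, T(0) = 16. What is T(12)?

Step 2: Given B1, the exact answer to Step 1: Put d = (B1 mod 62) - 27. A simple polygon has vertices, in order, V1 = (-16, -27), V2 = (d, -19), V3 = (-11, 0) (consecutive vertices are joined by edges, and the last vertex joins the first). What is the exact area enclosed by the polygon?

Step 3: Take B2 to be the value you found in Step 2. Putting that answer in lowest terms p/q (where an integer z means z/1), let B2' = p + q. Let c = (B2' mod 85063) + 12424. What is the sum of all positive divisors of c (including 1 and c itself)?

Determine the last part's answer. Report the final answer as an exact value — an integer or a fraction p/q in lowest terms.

Step 1: T(3) = -2*(45) - 1*(25) + 2*(16) = -83; iterating: T(3)=-83, T(4)=171, T(5)=-169, T(6)=1, T(7)=509, T(8)=-1357, T(9)=2207, T(10)=-2039, T(11)=-843, T(12)=8139; answer 8139
Step 2: B1 = 8139; d = -10; cross terms: (-16*-19 - -10*-27)=34, (-10*0 - -11*-19)=-209, (-11*-27 - -16*0)=297; twice the area = |122| = 122; area = 61; answer 61
Step 3: B2 = 61; threaded value p + q = 62; c = 12486; 12486 = 2 * 3 * 2081; sigma = (1 + 2) * (1 + 3) * (1 + 2081) = 3 * 4 * 2082 = 24984; answer 24984

24984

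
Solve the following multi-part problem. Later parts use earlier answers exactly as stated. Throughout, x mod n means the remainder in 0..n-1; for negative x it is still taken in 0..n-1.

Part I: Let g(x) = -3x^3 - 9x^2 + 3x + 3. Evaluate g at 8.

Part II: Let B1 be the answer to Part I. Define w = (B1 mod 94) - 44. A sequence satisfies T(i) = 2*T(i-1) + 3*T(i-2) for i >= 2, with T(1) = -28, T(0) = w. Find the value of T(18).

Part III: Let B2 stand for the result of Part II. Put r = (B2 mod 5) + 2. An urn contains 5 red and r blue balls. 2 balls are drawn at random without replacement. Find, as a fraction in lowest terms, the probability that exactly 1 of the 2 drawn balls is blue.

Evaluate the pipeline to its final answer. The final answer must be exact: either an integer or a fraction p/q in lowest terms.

5/9

Part I: -3*(8)^3 - 9*(8)^2 + 3*(8)^1 + 3 = (-1536) + (-576) + (24) + (3) = -2085; answer -2085
Part II: B1 = -2085; w = 33; T(2) = 2*(-28) + 3*(33) = 43; iterating: T(2)=43, T(3)=2, T(4)=133, T(5)=272, T(6)=943, T(7)=2702, T(8)=8233, T(9)=24572, T(10)=73843, T(11)=221402, T(12)=664333, T(13)=1992872, T(14)=5978743, T(15)=17936102, T(16)=53808433, T(17)=161425172, T(18)=484275643; answer 484275643
Part III: B2 = 484275643; r = 5; total draws C(10,2) = 45; favorable C(5,1)*C(5,1) = 25; P = 5/9; answer 5/9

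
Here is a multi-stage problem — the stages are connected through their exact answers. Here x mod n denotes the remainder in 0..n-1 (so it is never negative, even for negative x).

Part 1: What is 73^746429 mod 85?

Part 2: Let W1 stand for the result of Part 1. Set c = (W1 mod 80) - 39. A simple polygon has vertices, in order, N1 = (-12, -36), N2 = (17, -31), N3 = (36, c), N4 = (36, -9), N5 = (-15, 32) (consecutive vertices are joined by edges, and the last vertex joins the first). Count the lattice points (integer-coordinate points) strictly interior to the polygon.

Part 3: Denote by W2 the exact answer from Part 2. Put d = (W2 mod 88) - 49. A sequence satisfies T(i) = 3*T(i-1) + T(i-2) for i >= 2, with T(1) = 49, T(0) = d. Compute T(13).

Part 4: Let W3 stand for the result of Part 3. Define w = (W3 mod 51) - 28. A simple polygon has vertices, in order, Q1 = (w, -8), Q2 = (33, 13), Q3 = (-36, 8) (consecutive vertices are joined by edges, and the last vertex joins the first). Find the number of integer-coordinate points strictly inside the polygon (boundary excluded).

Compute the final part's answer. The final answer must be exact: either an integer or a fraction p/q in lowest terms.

625

Part 1: squarings mod 85: 73^1=73, 73^2=59, 73^4=81, 73^8=16, 73^16=1, 73^32=1, 73^64=1, 73^128=1, 73^256=1, 73^512=1, 73^1024=1, 73^2048=1, 73^4096=1, 73^8192=1, 73^16384=1, 73^32768=1, 73^65536=1, 73^131072=1, 73^262144=1, 73^524288=1; 73^746429 = 73^1 * 73^4 * 73^8 * 73^16 * 73^32 * 73^128 * 73^256 * 73^512 * 73^8192 * 73^16384 * 73^65536 * 73^131072 * 73^524288 = 3 (mod 85); answer 3
Part 2: W1 = 3; c = -36; cross terms: (-12*-31 - 17*-36)=984, (17*-36 - 36*-31)=504, (36*-9 - 36*-36)=972, (36*32 - -15*-9)=1017, (-15*-36 - -12*32)=924; twice the area = |4401| = 4401; area = 4401/2; boundary points = 1 + 1 + 27 + 1 + 1 = 31; strictly interior points = area - boundary/2 + 1 = 2186; answer 2186
Part 3: W2 = 2186; d = 25; T(2) = 3*(49) + 1*(25) = 172; iterating: T(2)=172, T(3)=565, T(4)=1867, T(5)=6166, T(6)=20365, T(7)=67261, T(8)=222148, T(9)=733705, T(10)=2423263, T(11)=8003494, T(12)=26433745, T(13)=87304729; answer 87304729
Part 4: W3 = 87304729; w = -6; cross terms: (-6*13 - 33*-8)=186, (33*8 - -36*13)=732, (-36*-8 - -6*8)=336; twice the area = |1254| = 1254; area = 627; boundary points = 3 + 1 + 2 = 6; strictly interior points = area - boundary/2 + 1 = 625; answer 625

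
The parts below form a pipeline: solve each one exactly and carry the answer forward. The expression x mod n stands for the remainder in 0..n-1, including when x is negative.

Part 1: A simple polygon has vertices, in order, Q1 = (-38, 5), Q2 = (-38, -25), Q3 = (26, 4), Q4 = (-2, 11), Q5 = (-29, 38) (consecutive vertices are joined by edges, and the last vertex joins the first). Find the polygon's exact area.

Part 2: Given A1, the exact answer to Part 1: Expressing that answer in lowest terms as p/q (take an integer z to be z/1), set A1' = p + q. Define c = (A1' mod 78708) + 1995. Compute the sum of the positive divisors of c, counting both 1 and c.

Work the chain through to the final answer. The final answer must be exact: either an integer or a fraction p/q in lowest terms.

Part 1: cross terms: (-38*-25 - -38*5)=1140, (-38*4 - 26*-25)=498, (26*11 - -2*4)=294, (-2*38 - -29*11)=243, (-29*5 - -38*38)=1299; twice the area = |3474| = 3474; area = 1737; answer 1737
Part 2: A1 = 1737; threaded value p + q = 1738; c = 3733; 3733 is prime, so its only divisors are 1 and 3733; sigma = 1 + 3733 = 3734; answer 3734

3734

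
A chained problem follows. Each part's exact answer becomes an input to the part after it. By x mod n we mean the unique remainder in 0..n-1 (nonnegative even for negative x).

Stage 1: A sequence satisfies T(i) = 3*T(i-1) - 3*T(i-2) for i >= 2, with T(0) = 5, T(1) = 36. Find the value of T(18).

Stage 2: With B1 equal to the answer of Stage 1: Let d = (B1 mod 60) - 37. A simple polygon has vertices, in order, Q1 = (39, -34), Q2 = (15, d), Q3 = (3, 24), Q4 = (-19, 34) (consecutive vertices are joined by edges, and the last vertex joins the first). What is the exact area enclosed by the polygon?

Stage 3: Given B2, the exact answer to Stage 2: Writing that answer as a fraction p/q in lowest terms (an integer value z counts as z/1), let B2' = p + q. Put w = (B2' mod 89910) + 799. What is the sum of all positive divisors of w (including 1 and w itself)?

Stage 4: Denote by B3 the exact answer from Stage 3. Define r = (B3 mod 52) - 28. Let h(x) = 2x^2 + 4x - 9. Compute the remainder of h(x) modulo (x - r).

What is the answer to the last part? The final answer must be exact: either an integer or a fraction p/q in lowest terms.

Stage 1: T(2) = 3*(36) - 3*(5) = 93; iterating: T(2)=93, T(3)=171, T(4)=234, T(5)=189, T(6)=-135, T(7)=-972, T(8)=-2511, T(9)=-4617, T(10)=-6318, T(11)=-5103, T(12)=3645, T(13)=26244, T(14)=67797, T(15)=124659, T(16)=170586, T(17)=137781, T(18)=-98415; answer -98415
Stage 2: B1 = -98415; d = 8; cross terms: (39*8 - 15*-34)=822, (15*24 - 3*8)=336, (3*34 - -19*24)=558, (-19*-34 - 39*34)=-680; twice the area = |1036| = 1036; area = 518; answer 518
Stage 3: B2 = 518; threaded value p + q = 519; w = 1318; 1318 = 2 * 659; sigma = (1 + 2) * (1 + 659) = 3 * 660 = 1980; answer 1980
Stage 4: B3 = 1980; r = -24; remainder = value at the root: 2*(-24)^2 + 4*(-24)^1 - 9 = (1152) + (-96) + (-9) = 1047; answer 1047

1047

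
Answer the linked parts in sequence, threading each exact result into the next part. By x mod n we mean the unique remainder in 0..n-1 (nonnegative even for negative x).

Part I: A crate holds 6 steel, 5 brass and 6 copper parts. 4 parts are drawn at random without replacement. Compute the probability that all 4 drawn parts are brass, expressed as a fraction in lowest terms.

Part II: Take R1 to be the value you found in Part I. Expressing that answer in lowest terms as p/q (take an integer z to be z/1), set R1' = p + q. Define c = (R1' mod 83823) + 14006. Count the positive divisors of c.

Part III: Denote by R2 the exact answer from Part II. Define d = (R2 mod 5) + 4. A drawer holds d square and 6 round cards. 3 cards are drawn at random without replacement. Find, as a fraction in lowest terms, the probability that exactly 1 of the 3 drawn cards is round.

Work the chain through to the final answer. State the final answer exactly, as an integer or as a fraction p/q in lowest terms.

Part I: total draws C(17,4) = 2380; favorable C(5,4) = 5; P = 1/476; answer 1/476
Part II: R1 = 1/476; threaded value p + q = 477; c = 14483; 14483 = 7 * 2069; number of divisors = (1+1) * (1+1) = 4; answer 4
Part III: R2 = 4; d = 8; total draws C(14,3) = 364; favorable C(6,1)*C(8,2) = 168; P = 6/13; answer 6/13

6/13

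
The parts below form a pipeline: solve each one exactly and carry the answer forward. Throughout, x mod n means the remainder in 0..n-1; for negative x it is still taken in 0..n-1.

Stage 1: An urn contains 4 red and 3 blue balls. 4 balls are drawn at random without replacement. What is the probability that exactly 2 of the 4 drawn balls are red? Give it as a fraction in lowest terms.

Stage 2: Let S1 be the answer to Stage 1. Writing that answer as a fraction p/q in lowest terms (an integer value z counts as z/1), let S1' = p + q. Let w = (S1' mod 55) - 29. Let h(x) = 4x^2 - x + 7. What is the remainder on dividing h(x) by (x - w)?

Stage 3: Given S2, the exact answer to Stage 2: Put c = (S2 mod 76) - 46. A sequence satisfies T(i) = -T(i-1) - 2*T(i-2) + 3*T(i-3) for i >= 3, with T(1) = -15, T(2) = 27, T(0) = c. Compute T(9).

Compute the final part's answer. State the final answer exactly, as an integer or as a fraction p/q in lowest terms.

Stage 1: total draws C(7,4) = 35; favorable C(4,2)*C(3,2) = 18; P = 18/35; answer 18/35
Stage 2: S1 = 18/35; threaded value p + q = 53; w = 24; remainder = value at the root: 4*(24)^2 - 1*(24)^1 + 7 = (2304) + (-24) + (7) = 2287; answer 2287
Stage 3: S2 = 2287; c = -39; T(3) = -1*(27) - 2*(-15) + 3*(-39) = -114; iterating: T(3)=-114, T(4)=15, T(5)=294, T(6)=-666, T(7)=123, T(8)=2091, T(9)=-4335; answer -4335

-4335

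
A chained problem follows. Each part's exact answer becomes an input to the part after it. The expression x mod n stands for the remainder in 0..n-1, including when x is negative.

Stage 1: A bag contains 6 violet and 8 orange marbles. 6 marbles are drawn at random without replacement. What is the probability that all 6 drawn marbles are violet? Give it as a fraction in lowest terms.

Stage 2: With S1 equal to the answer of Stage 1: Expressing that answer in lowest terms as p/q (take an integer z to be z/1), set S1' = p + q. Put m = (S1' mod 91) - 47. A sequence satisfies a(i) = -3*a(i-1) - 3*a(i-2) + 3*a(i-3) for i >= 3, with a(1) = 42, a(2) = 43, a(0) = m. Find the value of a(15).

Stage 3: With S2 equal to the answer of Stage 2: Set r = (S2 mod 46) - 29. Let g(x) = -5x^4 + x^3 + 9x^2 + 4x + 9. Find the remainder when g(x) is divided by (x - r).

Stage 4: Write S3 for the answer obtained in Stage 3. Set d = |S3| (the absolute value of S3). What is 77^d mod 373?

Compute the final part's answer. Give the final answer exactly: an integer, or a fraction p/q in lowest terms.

323

Stage 1: total draws C(14,6) = 3003; favorable C(6,6) = 1; P = 1/3003; answer 1/3003
Stage 2: S1 = 1/3003; threaded value p + q = 3004; m = -46; a(3) = -3*(43) - 3*(42) + 3*(-46) = -393; iterating: a(3)=-393, a(4)=1176, a(5)=-2220, a(6)=1953, a(7)=4329, a(8)=-25506, a(9)=69390, a(10)=-118665, a(11)=71307, a(12)=350244, a(13)=-1620648, a(14)=4025133, a(15)=-6162723; answer -6162723
Stage 3: S2 = -6162723; r = 6; remainder = value at the root: -5*(6)^4 + 1*(6)^3 + 9*(6)^2 + 4*(6)^1 + 9 = (-6480) + (216) + (324) + (24) + (9) = -5907; answer -5907
Stage 4: S3 = -5907; d = 5907; squarings mod 373: 77^1=77, 77^2=334, 77^4=29, 77^8=95, 77^16=73, 77^32=107, 77^64=259, 77^128=314, 77^256=124, 77^512=83, 77^1024=175, 77^2048=39, 77^4096=29; 77^5907 = 77^1 * 77^2 * 77^16 * 77^256 * 77^512 * 77^1024 * 77^4096 = 323 (mod 373); answer 323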